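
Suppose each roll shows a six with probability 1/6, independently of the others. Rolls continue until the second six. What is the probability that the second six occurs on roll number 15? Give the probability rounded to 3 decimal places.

0.036

Y = trial on which the second success occurs; negative binomial, r=2, p=0.166667.
P(Y=15) = C(14,1) · p^2 · (1−p)^13
= 14 · 0.027778 · 0.093464 = 0.03635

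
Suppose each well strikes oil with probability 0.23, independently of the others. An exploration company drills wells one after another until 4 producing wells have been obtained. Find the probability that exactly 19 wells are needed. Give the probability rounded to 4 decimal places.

Y = trial on which the fourth success occurs; negative binomial, r=4, p=0.23.
P(Y=19) = C(18,3) · p^4 · (1−p)^15
= 816 · 0.0027984 · 0.019832 = 0.045286

0.0453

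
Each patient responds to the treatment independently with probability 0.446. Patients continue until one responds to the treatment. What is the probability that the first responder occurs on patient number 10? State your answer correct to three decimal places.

0.002

Geometric (trials to first success), p = 0.446.
P(Y = 10) = (1−p)^9 · p = 0.0049157 · 0.446 = 0.00219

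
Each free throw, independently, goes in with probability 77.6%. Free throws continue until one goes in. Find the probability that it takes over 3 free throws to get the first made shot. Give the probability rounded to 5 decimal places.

0.01124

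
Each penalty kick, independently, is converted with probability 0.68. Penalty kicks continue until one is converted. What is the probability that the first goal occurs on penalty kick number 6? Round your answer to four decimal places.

0.0023

Geometric (trials to first success), p = 0.68.
P(Y = 6) = (1−p)^5 · p = 0.0033554 · 0.68 = 0.002282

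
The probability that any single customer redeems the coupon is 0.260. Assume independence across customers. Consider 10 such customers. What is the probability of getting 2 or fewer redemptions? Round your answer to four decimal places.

X ~ Binomial(10, 0.26); P(X ≤ 2) = Σ C(10,k) p^k (1−p)^(10−k) over k:
  k=0: C(10,0)·0.26^0·0.74^10 = 0.049240
  k=1: C(10,1)·0.26^1·0.74^9 = 0.173005
  k=2: C(10,2)·0.26^2·0.74^8 = 0.273535
Total = 0.495780

0.4958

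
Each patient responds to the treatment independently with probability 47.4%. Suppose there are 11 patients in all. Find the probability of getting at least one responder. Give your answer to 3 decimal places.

P(at least one) = 1 − P(none) = 1 − (1 − 0.474)^11
= 1 − 0.00085 = 0.99915

0.999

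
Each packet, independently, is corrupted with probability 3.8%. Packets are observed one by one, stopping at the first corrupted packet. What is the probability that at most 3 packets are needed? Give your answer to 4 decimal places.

0.1097

Y = number of packets to the first success; geometric, p = 0.038.
P(Y ≤ 3) = 1 − (1−p)^3 = 1 − 0.890277 = 0.109723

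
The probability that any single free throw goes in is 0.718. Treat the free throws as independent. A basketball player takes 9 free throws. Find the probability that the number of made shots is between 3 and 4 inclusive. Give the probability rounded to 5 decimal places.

0.07536

X ~ Binomial(9, 0.718); P(3 ≤ X ≤ 4) = Σ C(9,k) p^k (1−p)^(9−k) over k:
  k=3: C(9,3)·0.718^3·0.282^6 = 0.0156368
  k=4: C(9,4)·0.718^4·0.282^5 = 0.0597192
Total = 0.0753560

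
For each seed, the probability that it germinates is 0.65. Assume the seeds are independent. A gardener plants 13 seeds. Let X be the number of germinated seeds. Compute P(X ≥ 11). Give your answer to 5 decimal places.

X ~ Binomial(13, 0.65); P(X ≥ 11) = Σ C(13,k) p^k (1−p)^(13−k) over k:
  k=11: C(13,11)·0.65^11·0.35^2 = 0.0836137
  k=12: C(13,12)·0.65^12·0.35^1 = 0.0258804
  k=13: C(13,13)·0.65^13·0.35^0 = 0.0036972
Total = 0.1131914

0.11319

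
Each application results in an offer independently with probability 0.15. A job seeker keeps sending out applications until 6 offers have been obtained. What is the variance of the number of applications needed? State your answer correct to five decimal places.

Y = total applications until the sixth success; negative binomial with r=6, p=0.15.
Var(Y) = r(1−p)/p² = 6·0.85 / 0.15² = 226.6666667

226.66667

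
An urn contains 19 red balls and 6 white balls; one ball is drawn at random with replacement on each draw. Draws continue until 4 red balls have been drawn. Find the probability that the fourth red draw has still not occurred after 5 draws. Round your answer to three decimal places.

Needing more than 5 draws ⇔ fewer than 4 successes in the first 5. With X ~ Binomial(5, 0.76), P(Y > 5) = P(X ≤ 3).
  k=0: C(5,0)·0.76^0·0.24^5 = 0.00080
  k=1: C(5,1)·0.76^1·0.24^4 = 0.01261
  k=2: C(5,2)·0.76^2·0.24^3 = 0.07985
  k=3: C(5,3)·0.76^3·0.24^2 = 0.25285
P(X ≤ 3) = 0.34610

0.346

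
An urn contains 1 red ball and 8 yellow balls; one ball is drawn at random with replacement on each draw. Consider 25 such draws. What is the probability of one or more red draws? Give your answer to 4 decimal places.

0.9474

P(at least one) = 1 − P(none) = 1 − (1 − 0.111111)^25
= 1 − 0.052624 = 0.947376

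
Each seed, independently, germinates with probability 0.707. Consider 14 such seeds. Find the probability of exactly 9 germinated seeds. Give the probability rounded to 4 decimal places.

0.1908

X ~ Binomial(n=14, p=0.707).
P(X=9) = C(14,9) · p^9 · (1−p)^5
= 2002 · 0.044134 · 0.0021594 = 0.190799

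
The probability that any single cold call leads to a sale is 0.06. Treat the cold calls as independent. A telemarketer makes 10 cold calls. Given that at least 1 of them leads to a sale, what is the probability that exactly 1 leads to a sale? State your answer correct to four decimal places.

X ~ Binomial(10, 0.06). Want P(X=1 | X≥1) = P(X=1) / P(X≥1).
P(X=1) = C(10,1)·0.06^1·0.94^9 = 0.343797
P(X≥1) = 1 − 0.538615 = 0.461385
Ratio = 0.343797 / 0.461385 = 0.745141

0.7451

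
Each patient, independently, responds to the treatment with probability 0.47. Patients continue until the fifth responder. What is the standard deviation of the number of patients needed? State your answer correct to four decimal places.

Y = total patients until the fifth success; negative binomial with r=5, p=0.47.
SD(Y) = √[r(1−p)/p²] = √(11.996378) = 3.463579

3.4636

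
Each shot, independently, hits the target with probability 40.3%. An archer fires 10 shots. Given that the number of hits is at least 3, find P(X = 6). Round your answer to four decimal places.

X ~ Binomial(10, 0.403). Want P(X=6 | X≥3) = P(X=6) / P(X≥3).
P(X=6) = C(10,6)·0.403^6·0.597^4 = 0.114274
P(X≥3) = 1 − 0.005751 − 0.038822 − 0.117928 = 0.837499
Ratio = 0.114274 / 0.837499 = 0.136447

0.1364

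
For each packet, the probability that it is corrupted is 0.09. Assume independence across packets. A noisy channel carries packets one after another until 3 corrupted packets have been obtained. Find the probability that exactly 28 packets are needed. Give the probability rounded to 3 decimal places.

Y = trial on which the third success occurs; negative binomial, r=3, p=0.09.
P(Y=28) = C(27,2) · p^3 · (1−p)^25
= 351 · 0.000729 · 0.094631 = 0.02421

0.024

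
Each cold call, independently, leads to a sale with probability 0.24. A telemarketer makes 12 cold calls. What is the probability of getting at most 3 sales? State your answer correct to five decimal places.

0.67951

X ~ Binomial(12, 0.24); P(X ≤ 3) = Σ C(12,k) p^k (1−p)^(12−k) over k:
  k=0: C(12,0)·0.24^0·0.76^12 = 0.0371333
  k=1: C(12,1)·0.24^1·0.76^11 = 0.1407155
  k=2: C(12,2)·0.24^2·0.76^10 = 0.2444006
  k=3: C(12,3)·0.24^3·0.76^9 = 0.2572638
Total = 0.6795133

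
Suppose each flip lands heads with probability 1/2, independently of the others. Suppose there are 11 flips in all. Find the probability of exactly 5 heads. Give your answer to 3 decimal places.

X ~ Binomial(n=11, p=0.50).
P(X=5) = C(11,5) · p^5 · (1−p)^6
= 462 · 0.03125 · 0.015625 = 0.22559

0.226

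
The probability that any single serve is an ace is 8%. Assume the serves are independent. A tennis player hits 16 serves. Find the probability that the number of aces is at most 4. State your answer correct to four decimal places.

0.9932

X ~ Binomial(16, 0.08); P(X ≤ 4) = Σ C(16,k) p^k (1−p)^(16−k) over k:
  k=0: C(16,0)·0.08^0·0.92^16 = 0.263394
  k=1: C(16,1)·0.08^1·0.92^15 = 0.366461
  k=2: C(16,2)·0.08^2·0.92^14 = 0.238996
  k=3: C(16,3)·0.08^3·0.92^13 = 0.096984
  k=4: C(16,4)·0.08^4·0.92^12 = 0.027408
Total = 0.993243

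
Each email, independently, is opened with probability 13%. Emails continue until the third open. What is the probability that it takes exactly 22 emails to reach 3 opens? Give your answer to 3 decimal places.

0.033

Y = trial on which the third success occurs; negative binomial, r=3, p=0.13.
P(Y=22) = C(21,2) · p^3 · (1−p)^19
= 210 · 0.002197 · 0.070936 = 0.03273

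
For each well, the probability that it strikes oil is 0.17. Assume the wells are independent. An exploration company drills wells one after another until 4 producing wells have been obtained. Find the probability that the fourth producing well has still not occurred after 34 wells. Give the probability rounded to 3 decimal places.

Needing more than 34 wells ⇔ fewer than 4 successes in the first 34. With X ~ Binomial(34, 0.17), P(Y > 34) = P(X ≤ 3).
  k=0: C(34,0)·0.17^0·0.83^34 = 0.00177
  k=1: C(34,1)·0.17^1·0.83^33 = 0.01235
  k=2: C(34,2)·0.17^2·0.83^32 = 0.04172
  k=3: C(34,3)·0.17^3·0.83^31 = 0.09115
P(X ≤ 3) = 0.14699

0.147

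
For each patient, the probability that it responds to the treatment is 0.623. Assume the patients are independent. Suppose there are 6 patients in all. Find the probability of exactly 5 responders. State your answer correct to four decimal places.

X ~ Binomial(n=6, p=0.623).
P(X=5) = C(6,5) · p^5 · (1−p)^1
= 6 · 0.093851 · 0.377 = 0.212292

0.2123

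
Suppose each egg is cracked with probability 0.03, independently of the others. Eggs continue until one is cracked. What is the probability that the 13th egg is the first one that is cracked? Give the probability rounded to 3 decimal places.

0.021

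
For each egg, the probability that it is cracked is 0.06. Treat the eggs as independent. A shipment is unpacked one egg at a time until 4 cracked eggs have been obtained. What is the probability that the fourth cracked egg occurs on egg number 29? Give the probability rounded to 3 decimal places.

Y = trial on which the fourth success occurs; negative binomial, r=4, p=0.06.
P(Y=29) = C(28,3) · p^4 · (1−p)^25
= 3276 · 1.296e-05 · 0.21291 = 0.00904

0.009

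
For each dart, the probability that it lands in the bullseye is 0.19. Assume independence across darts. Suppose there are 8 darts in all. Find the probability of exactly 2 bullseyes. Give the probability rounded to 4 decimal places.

X ~ Binomial(n=8, p=0.19).
P(X=2) = C(8,2) · p^2 · (1−p)^6
= 28 · 0.0361 · 0.28243 = 0.285480

0.2855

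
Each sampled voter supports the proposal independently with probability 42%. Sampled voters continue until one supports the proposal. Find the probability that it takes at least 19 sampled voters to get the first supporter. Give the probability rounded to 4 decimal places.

0.0001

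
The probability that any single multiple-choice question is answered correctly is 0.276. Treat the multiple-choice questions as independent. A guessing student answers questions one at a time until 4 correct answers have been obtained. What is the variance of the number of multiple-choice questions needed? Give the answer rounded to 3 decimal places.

Y = total multiple-choice questions until the fourth success; negative binomial with r=4, p=0.276.
Var(Y) = r(1−p)/p² = 4·0.724 / 0.276² = 38.01722

38.017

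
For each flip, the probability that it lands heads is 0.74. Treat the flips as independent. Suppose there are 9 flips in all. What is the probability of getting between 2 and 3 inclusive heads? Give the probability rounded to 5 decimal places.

0.01210

X ~ Binomial(9, 0.74); P(2 ≤ X ≤ 3) = Σ C(9,k) p^k (1−p)^(9−k) over k:
  k=2: C(9,2)·0.74^2·0.26^7 = 0.0015834
  k=3: C(9,3)·0.74^3·0.26^6 = 0.0105151
Total = 0.0120985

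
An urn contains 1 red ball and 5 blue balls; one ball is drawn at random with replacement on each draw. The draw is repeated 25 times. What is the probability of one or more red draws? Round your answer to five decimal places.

0.98952

P(at least one) = 1 − P(none) = 1 − (1 − 0.166667)^25
= 1 − 0.0104826 = 0.9895174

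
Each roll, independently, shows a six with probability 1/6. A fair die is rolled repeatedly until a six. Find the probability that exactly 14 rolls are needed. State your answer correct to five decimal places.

0.01558

Geometric (trials to first success), p = 0.166667.
P(Y = 14) = (1−p)^13 · p = 0.093464 · 0.166667 = 0.0155773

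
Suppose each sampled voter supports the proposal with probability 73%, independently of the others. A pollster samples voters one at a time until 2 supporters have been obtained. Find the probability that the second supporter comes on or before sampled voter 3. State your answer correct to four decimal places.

0.8207

Finishing within 3 sampled voters ⇔ at least 2 successes in the first 3. With X ~ Binomial(3, 0.73), P(Y ≤ 3) = 1 − P(X ≤ 1).
  k=0: C(3,0)·0.73^0·0.27^3 = 0.019683
  k=1: C(3,1)·0.73^1·0.27^2 = 0.159651
1 − 0.179334 = 0.820666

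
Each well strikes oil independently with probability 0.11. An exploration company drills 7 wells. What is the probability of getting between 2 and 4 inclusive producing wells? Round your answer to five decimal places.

0.17473

X ~ Binomial(7, 0.11); P(2 ≤ X ≤ 4) = Σ C(7,k) p^k (1−p)^(7−k) over k:
  k=2: C(7,2)·0.11^2·0.89^5 = 0.1418910
  k=3: C(7,3)·0.11^3·0.89^4 = 0.0292285
  k=4: C(7,4)·0.11^4·0.89^3 = 0.0036125
Total = 0.1747319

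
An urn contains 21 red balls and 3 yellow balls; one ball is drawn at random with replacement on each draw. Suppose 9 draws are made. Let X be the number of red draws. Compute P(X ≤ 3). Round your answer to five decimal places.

X ~ Binomial(9, 0.875); P(X ≤ 3) = Σ C(9,k) p^k (1−p)^(9−k) over k:
  k=0: C(9,0)·0.875^0·0.125^9 = 0.0000000
  k=1: C(9,1)·0.875^1·0.125^8 = 0.0000005
  k=2: C(9,2)·0.875^2·0.125^7 = 0.0000131
  k=3: C(9,3)·0.875^3·0.125^6 = 0.0002147
Total = 0.0002283

0.00023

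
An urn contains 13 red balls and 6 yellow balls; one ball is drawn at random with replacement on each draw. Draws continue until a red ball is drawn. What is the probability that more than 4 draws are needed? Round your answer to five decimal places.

Y = number of draws to the first success; geometric, p = 0.684211.
P(Y > 4) = P(first 4 all fail) = (1−p)^4 = 0.0099447

0.00994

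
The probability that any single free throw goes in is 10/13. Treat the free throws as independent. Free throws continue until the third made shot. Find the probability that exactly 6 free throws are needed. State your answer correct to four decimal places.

0.0559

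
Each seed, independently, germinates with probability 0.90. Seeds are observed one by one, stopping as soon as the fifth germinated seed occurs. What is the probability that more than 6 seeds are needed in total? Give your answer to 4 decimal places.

Needing more than 6 seeds ⇔ fewer than 5 successes in the first 6. With X ~ Binomial(6, 0.90), P(Y > 6) = P(X ≤ 4).
  k=0: C(6,0)·0.90^0·0.10^6 = 0.000001
  k=1: C(6,1)·0.90^1·0.10^5 = 0.000054
  k=2: C(6,2)·0.90^2·0.10^4 = 0.001215
  k=3: C(6,3)·0.90^3·0.10^3 = 0.014580
  k=4: C(6,4)·0.90^4·0.10^2 = 0.098415
P(X ≤ 4) = 0.114265

0.1143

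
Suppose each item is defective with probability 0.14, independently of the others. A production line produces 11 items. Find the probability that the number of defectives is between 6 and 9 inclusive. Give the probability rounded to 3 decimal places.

X ~ Binomial(11, 0.14); P(6 ≤ X ≤ 9) = Σ C(11,k) p^k (1−p)^(11−k) over k:
  k=6: C(11,6)·0.14^6·0.86^5 = 0.00164
  k=7: C(11,7)·0.14^7·0.86^4 = 0.00019
  k=8: C(11,8)·0.14^8·0.86^3 = 0.00002
  k=9: C(11,9)·0.14^9·0.86^2 = 0.00000
Total = 0.00184

0.002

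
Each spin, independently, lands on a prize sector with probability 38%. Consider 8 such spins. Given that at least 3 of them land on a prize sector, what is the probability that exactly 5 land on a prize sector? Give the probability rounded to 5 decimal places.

X ~ Binomial(8, 0.38). Want P(X=5 | X≥3) = P(X=5) / P(X≥3).
P(X=5) = C(8,5)·0.38^5·0.62^3 = 0.1057502
P(X≥3) = 1 − 0.0218340 − 0.1070571 − 0.2296547 = 0.6414542
Ratio = 0.1057502 / 0.6414542 = 0.1648601

0.16486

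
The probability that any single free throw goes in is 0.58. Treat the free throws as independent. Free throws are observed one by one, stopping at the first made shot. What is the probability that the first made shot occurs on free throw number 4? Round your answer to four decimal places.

0.0430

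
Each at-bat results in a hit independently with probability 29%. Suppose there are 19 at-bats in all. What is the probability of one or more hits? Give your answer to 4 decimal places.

P(at least one) = 1 − P(none) = 1 − (1 − 0.29)^19
= 1 − 0.001492 = 0.998508

0.9985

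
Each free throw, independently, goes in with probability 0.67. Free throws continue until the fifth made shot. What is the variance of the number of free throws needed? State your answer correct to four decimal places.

Y = total free throws until the fifth success; negative binomial with r=5, p=0.67.
Var(Y) = r(1−p)/p² = 5·0.33 / 0.67² = 3.675652

3.6757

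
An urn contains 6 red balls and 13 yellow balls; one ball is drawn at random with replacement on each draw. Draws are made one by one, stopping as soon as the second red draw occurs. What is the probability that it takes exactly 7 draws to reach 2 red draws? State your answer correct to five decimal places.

0.08972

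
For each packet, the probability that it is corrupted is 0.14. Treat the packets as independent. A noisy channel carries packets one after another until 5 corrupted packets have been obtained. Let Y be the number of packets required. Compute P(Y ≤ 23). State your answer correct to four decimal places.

Finishing within 23 packets ⇔ at least 5 successes in the first 23. With X ~ Binomial(23, 0.14), P(Y ≤ 23) = 1 − P(X ≤ 4).
  k=0: C(23,0)·0.14^0·0.86^23 = 0.031150
  k=1: C(23,1)·0.14^1·0.86^22 = 0.116633
  k=2: C(23,2)·0.14^2·0.86^21 = 0.208855
  k=3: C(23,3)·0.14^3·0.86^20 = 0.237997
  k=4: C(23,4)·0.14^4·0.86^19 = 0.193719
1 − 0.788354 = 0.211646

0.2116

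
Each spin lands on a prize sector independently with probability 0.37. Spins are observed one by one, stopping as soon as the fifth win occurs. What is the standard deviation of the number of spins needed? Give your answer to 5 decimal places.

Y = total spins until the fifth success; negative binomial with r=5, p=0.37.
SD(Y) = √[r(1−p)/p²] = √(23.0094960) = 4.7968214

4.79682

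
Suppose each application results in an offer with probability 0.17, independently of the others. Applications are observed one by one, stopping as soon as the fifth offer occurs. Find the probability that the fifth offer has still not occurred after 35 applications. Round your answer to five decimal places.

Needing more than 35 applications ⇔ fewer than 5 successes in the first 35. With X ~ Binomial(35, 0.17), P(Y > 35) = P(X ≤ 4).
  k=0: C(35,0)·0.17^0·0.83^35 = 0.0014714
  k=1: C(35,1)·0.17^1·0.83^34 = 0.0105480
  k=2: C(35,2)·0.17^2·0.83^33 = 0.0367275
  k=3: C(35,3)·0.17^3·0.83^32 = 0.0827476
  k=4: C(35,4)·0.17^4·0.83^31 = 0.1355864
P(X ≤ 4) = 0.2670810

0.26708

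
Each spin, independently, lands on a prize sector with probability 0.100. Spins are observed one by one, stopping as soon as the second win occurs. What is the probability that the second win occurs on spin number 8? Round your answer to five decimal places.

0.03720

Y = trial on which the second success occurs; negative binomial, r=2, p=0.10.
P(Y=8) = C(7,1) · p^2 · (1−p)^6
= 7 · 0.01 · 0.53144 = 0.0372009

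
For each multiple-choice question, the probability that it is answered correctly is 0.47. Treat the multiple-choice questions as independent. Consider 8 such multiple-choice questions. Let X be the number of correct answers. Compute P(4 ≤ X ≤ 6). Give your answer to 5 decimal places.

0.54551

X ~ Binomial(8, 0.47); P(4 ≤ X ≤ 6) = Σ C(8,k) p^k (1−p)^(8−k) over k:
  k=4: C(8,4)·0.47^4·0.53^4 = 0.2695212
  k=5: C(8,5)·0.47^5·0.53^3 = 0.1912075
  k=6: C(8,6)·0.47^6·0.53^2 = 0.0847807
Total = 0.5455094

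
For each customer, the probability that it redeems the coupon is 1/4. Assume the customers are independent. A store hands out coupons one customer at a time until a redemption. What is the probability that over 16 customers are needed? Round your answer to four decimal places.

0.0100

Y = number of customers to the first success; geometric, p = 0.25.
P(Y > 16) = P(first 16 all fail) = (1−p)^16 = 0.010023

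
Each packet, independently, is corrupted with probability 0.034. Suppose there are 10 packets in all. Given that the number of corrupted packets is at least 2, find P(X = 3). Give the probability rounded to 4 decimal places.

0.0853

X ~ Binomial(10, 0.034). Want P(X=3 | X≥2) = P(X=3) / P(X≥2).
P(X=3) = C(10,3)·0.034^3·0.966^7 = 0.003702
P(X≥2) = 1 − 0.707573 − 0.249042 = 0.043385
Ratio = 0.003702 / 0.043385 = 0.085334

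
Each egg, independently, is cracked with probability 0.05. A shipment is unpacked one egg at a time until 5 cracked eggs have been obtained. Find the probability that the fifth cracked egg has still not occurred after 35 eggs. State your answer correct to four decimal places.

0.9710

Needing more than 35 eggs ⇔ fewer than 5 successes in the first 35. With X ~ Binomial(35, 0.05), P(Y > 35) = P(X ≤ 4).
  k=0: C(35,0)·0.05^0·0.95^35 = 0.166083
  k=1: C(35,1)·0.05^1·0.95^34 = 0.305943
  k=2: C(35,2)·0.05^2·0.95^33 = 0.273739
  k=3: C(35,3)·0.05^3·0.95^32 = 0.158480
  k=4: C(35,4)·0.05^4·0.95^31 = 0.066729
P(X ≤ 4) = 0.970974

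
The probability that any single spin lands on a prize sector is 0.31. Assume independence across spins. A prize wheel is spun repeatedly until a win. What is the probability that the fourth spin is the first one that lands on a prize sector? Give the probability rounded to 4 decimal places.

Geometric (trials to first success), p = 0.31.
P(Y = 4) = (1−p)^3 · p = 0.32851 · 0.31 = 0.101838

0.1018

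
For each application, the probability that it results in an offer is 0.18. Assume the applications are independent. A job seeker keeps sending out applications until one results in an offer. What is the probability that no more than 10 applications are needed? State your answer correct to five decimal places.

0.86255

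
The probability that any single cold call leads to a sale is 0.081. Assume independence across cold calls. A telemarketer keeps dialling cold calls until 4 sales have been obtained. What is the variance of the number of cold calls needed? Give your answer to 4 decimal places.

Y = total cold calls until the fourth success; negative binomial with r=4, p=0.081.
Var(Y) = r(1−p)/p² = 4·0.919 / 0.081² = 560.280445

560.2804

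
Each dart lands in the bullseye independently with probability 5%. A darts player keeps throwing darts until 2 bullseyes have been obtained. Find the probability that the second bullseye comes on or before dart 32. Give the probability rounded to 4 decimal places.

Finishing within 32 darts ⇔ at least 2 successes in the first 32. With X ~ Binomial(32, 0.05), P(Y ≤ 32) = 1 − P(X ≤ 1).
  k=0: C(32,0)·0.05^0·0.95^32 = 0.193711
  k=1: C(32,1)·0.05^1·0.95^31 = 0.326251
1 − 0.519962 = 0.480038

0.4800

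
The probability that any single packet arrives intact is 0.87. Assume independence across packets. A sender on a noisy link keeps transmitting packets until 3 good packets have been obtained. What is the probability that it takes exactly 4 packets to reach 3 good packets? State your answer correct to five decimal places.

0.25682

Y = trial on which the third success occurs; negative binomial, r=3, p=0.87.
P(Y=4) = C(3,2) · p^3 · (1−p)^1
= 3 · 0.6585 · 0.13 = 0.2568162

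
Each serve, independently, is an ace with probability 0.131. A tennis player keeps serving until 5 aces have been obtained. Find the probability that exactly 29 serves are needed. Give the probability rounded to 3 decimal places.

Y = trial on which the fifth success occurs; negative binomial, r=5, p=0.131.
P(Y=29) = C(28,4) · p^5 · (1−p)^24
= 20475 · 3.8579e-05 · 0.034393 = 0.02717

0.027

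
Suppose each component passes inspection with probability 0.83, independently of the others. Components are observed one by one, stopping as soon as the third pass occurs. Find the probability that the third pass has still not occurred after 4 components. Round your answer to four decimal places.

0.1366

Needing more than 4 components ⇔ fewer than 3 successes in the first 4. With X ~ Binomial(4, 0.83), P(Y > 4) = P(X ≤ 2).
  k=0: C(4,0)·0.83^0·0.17^4 = 0.000835
  k=1: C(4,1)·0.83^1·0.17^3 = 0.016311
  k=2: C(4,2)·0.83^2·0.17^2 = 0.119455
P(X ≤ 2) = 0.136602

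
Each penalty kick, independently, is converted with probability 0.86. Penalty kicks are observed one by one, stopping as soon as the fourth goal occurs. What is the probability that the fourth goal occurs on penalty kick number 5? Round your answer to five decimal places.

Y = trial on which the fourth success occurs; negative binomial, r=4, p=0.86.
P(Y=5) = C(4,3) · p^4 · (1−p)^1
= 4 · 0.54701 · 0.14 = 0.3063246

0.30632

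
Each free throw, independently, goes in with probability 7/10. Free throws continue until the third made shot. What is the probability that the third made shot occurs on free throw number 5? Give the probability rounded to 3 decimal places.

Y = trial on which the third success occurs; negative binomial, r=3, p=0.70.
P(Y=5) = C(4,2) · p^3 · (1−p)^2
= 6 · 0.343 · 0.09 = 0.18522

0.185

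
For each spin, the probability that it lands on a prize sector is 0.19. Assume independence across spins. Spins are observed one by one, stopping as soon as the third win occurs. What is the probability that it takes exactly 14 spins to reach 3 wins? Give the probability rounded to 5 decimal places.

0.05269

Y = trial on which the third success occurs; negative binomial, r=3, p=0.19.
P(Y=14) = C(13,2) · p^3 · (1−p)^11
= 78 · 0.006859 · 0.098477 = 0.0526854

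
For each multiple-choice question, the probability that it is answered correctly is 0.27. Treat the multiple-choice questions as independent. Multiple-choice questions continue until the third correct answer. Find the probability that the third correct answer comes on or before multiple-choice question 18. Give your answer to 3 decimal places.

Finishing within 18 multiple-choice questions ⇔ at least 3 successes in the first 18. With X ~ Binomial(18, 0.27), P(Y ≤ 18) = 1 − P(X ≤ 2).
  k=0: C(18,0)·0.27^0·0.73^18 = 0.00347
  k=1: C(18,1)·0.27^1·0.73^17 = 0.02307
  k=2: C(18,2)·0.27^2·0.73^16 = 0.07254
1 − 0.09908 = 0.90092

0.901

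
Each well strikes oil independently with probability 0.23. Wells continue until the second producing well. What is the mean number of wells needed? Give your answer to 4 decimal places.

Y = total wells until the second success; negative binomial with r=2, p=0.23.
E[Y] = r / p = 2 / 0.23 = 8.695652

8.6957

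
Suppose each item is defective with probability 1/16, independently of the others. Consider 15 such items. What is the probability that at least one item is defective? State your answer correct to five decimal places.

P(at least one) = 1 − P(none) = 1 − (1 − 0.0625)^15
= 1 − 0.3798124 = 0.6201876

0.62019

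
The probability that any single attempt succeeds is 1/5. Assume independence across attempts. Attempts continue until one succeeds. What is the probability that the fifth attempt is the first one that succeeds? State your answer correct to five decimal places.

Geometric (trials to first success), p = 0.20.
P(Y = 5) = (1−p)^4 · p = 0.4096 · 0.20 = 0.0819200

0.08192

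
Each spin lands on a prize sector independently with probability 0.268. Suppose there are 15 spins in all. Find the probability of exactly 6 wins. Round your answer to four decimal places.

0.1119

X ~ Binomial(n=15, p=0.268).
P(X=6) = C(15,6) · p^6 · (1−p)^9
= 5005 · 0.00037052 · 0.060339 = 0.111895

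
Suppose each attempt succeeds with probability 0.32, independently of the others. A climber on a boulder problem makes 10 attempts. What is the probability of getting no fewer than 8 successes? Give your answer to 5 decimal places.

X ~ Binomial(10, 0.32); P(X ≥ 8) = Σ C(10,k) p^k (1−p)^(10−k) over k:
  k=8: C(10,8)·0.32^8·0.68^2 = 0.0022879
  k=9: C(10,9)·0.32^9·0.68^1 = 0.0002393
  k=10: C(10,10)·0.32^10·0.68^0 = 0.0000113
Total = 0.0025384

0.00254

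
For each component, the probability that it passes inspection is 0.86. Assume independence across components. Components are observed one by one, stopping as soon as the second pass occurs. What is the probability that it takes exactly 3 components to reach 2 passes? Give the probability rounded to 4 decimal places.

0.2071

Y = trial on which the second success occurs; negative binomial, r=2, p=0.86.
P(Y=3) = C(2,1) · p^2 · (1−p)^1
= 2 · 0.7396 · 0.14 = 0.207088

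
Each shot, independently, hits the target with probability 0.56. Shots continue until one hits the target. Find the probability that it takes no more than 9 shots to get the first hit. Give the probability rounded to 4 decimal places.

0.9994

Y = number of shots to the first success; geometric, p = 0.56.
P(Y ≤ 9) = 1 − (1−p)^9 = 1 − 0.000618 = 0.999382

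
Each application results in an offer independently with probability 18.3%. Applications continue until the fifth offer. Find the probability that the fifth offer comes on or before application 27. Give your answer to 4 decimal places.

0.5661

Finishing within 27 applications ⇔ at least 5 successes in the first 27. With X ~ Binomial(27, 0.183), P(Y ≤ 27) = 1 − P(X ≤ 4).
  k=0: C(27,0)·0.183^0·0.817^27 = 0.004266
  k=1: C(27,1)·0.183^1·0.817^26 = 0.025798
  k=2: C(27,2)·0.183^2·0.817^25 = 0.075121
  k=3: C(27,3)·0.183^3·0.817^24 = 0.140220
  k=4: C(27,4)·0.183^4·0.817^23 = 0.188447
1 − 0.433851 = 0.566149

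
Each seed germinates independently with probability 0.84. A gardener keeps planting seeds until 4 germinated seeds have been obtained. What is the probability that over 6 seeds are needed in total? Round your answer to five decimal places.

Needing more than 6 seeds ⇔ fewer than 4 successes in the first 6. With X ~ Binomial(6, 0.84), P(Y > 6) = P(X ≤ 3).
  k=0: C(6,0)·0.84^0·0.16^6 = 0.0000168
  k=1: C(6,1)·0.84^1·0.16^5 = 0.0005285
  k=2: C(6,2)·0.84^2·0.16^4 = 0.0069363
  k=3: C(6,3)·0.84^3·0.16^3 = 0.0485543
P(X ≤ 3) = 0.0560359

0.05604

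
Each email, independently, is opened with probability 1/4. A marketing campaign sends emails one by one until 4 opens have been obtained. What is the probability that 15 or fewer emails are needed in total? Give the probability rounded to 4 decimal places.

0.5387

Finishing within 15 emails ⇔ at least 4 successes in the first 15. With X ~ Binomial(15, 0.25), P(Y ≤ 15) = 1 − P(X ≤ 3).
  k=0: C(15,0)·0.25^0·0.75^15 = 0.013363
  k=1: C(15,1)·0.25^1·0.75^14 = 0.066817
  k=2: C(15,2)·0.25^2·0.75^13 = 0.155907
  k=3: C(15,3)·0.25^3·0.75^12 = 0.225199
1 − 0.461287 = 0.538713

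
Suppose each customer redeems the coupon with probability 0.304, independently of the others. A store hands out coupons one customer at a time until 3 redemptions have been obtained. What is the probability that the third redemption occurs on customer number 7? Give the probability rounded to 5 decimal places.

Y = trial on which the third success occurs; negative binomial, r=3, p=0.304.
P(Y=7) = C(6,2) · p^3 · (1−p)^4
= 15 · 0.028094 · 0.23466 = 0.0988892

0.09889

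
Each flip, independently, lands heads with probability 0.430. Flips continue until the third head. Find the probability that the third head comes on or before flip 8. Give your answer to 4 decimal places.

Finishing within 8 flips ⇔ at least 3 successes in the first 8. With X ~ Binomial(8, 0.43), P(Y ≤ 8) = 1 − P(X ≤ 2).
  k=0: C(8,0)·0.43^0·0.57^8 = 0.011143
  k=1: C(8,1)·0.43^1·0.57^7 = 0.067248
  k=2: C(8,2)·0.43^2·0.57^6 = 0.177560
1 − 0.255951 = 0.744049

0.7440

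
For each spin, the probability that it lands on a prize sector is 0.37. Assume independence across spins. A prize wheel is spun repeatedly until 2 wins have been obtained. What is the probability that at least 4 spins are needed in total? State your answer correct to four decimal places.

Needing more than 3 spins ⇔ fewer than 2 successes in the first 3. With X ~ Binomial(3, 0.37), P(Y > 3) = P(X ≤ 1).
  k=0: C(3,0)·0.37^0·0.63^3 = 0.250047
  k=1: C(3,1)·0.37^1·0.63^2 = 0.440559
P(X ≤ 1) = 0.690606

0.6906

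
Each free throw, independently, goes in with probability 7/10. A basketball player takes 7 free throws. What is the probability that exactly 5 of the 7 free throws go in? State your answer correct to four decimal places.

0.3177

X ~ Binomial(n=7, p=0.70).
P(X=5) = C(7,5) · p^5 · (1−p)^2
= 21 · 0.16807 · 0.09 = 0.317652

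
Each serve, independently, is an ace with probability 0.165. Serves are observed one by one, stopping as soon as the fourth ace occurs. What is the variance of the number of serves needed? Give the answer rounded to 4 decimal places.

Y = total serves until the fourth success; negative binomial with r=4, p=0.165.
Var(Y) = r(1−p)/p² = 4·0.835 / 0.165² = 122.681359

122.6814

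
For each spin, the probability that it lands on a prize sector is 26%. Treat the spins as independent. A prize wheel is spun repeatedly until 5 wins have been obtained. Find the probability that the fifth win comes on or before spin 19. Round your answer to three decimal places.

0.574

Finishing within 19 spins ⇔ at least 5 successes in the first 19. With X ~ Binomial(19, 0.26), P(Y ≤ 19) = 1 − P(X ≤ 4).
  k=0: C(19,0)·0.26^0·0.74^19 = 0.00328
  k=1: C(19,1)·0.26^1·0.74^18 = 0.02187
  k=2: C(19,2)·0.26^2·0.74^17 = 0.06916
  k=3: C(19,3)·0.26^3·0.74^16 = 0.13771
  k=4: C(19,4)·0.26^4·0.74^15 = 0.19353
1 − 0.42555 = 0.57445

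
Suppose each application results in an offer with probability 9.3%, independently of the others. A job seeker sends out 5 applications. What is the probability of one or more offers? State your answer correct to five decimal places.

P(at least one) = 1 − P(none) = 1 − (1 − 0.093)^5
= 1 − 0.6138135 = 0.3861865

0.38619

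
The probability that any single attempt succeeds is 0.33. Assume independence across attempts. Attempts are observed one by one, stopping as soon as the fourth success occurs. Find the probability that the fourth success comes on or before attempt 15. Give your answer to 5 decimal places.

Finishing within 15 attempts ⇔ at least 4 successes in the first 15. With X ~ Binomial(15, 0.33), P(Y ≤ 15) = 1 − P(X ≤ 3).
  k=0: C(15,0)·0.33^0·0.67^15 = 0.0024611
  k=1: C(15,1)·0.33^1·0.67^14 = 0.0181825
  k=2: C(15,2)·0.33^2·0.67^13 = 0.0626888
  k=3: C(15,3)·0.33^3·0.67^12 = 0.1337984
1 − 0.2171306 = 0.7828694

0.78287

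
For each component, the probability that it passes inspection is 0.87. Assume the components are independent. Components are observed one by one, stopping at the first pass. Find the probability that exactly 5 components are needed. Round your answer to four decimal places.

0.0002

Geometric (trials to first success), p = 0.87.
P(Y = 5) = (1−p)^4 · p = 0.00028561 · 0.87 = 0.000248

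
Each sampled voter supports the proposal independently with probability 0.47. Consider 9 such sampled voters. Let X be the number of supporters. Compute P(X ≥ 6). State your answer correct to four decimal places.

X ~ Binomial(9, 0.47); P(X ≥ 6) = Σ C(9,k) p^k (1−p)^(9−k) over k:
  k=6: C(9,6)·0.47^6·0.53^3 = 0.134801
  k=7: C(9,7)·0.47^7·0.53^2 = 0.051232
  k=8: C(9,8)·0.47^8·0.53^1 = 0.011358
  k=9: C(9,9)·0.47^9·0.53^0 = 0.001119
Total = 0.198510

0.1985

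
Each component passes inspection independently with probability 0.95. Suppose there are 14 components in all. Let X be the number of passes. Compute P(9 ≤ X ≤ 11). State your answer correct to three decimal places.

0.030

X ~ Binomial(14, 0.95); P(9 ≤ X ≤ 11) = Σ C(14,k) p^k (1−p)^(14−k) over k:
  k=9: C(14,9)·0.95^9·0.05^5 = 0.00039
  k=10: C(14,10)·0.95^10·0.05^4 = 0.00375
  k=11: C(14,11)·0.95^11·0.05^3 = 0.02588
Total = 0.03002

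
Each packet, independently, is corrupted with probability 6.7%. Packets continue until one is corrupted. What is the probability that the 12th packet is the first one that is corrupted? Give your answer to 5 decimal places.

0.03124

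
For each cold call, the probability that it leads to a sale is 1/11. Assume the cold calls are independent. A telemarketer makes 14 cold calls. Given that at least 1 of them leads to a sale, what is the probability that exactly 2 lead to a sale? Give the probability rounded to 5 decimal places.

0.32529

X ~ Binomial(14, 0.090909). Want P(X=2 | X≥1) = P(X=2) / P(X≥1).
P(X=2) = C(14,2)·0.090909^2·0.909091^12 = 0.2396314
P(X≥1) = 1 − 0.2633313 = 0.7366687
Ratio = 0.2396314 / 0.7366687 = 0.3252906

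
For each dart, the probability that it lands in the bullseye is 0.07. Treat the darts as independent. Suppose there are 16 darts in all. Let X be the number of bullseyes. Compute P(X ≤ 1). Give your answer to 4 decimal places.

0.6902

X ~ Binomial(16, 0.07); P(X ≤ 1) = Σ C(16,k) p^k (1−p)^(16−k) over k:
  k=0: C(16,0)·0.07^0·0.93^16 = 0.313132
  k=1: C(16,1)·0.07^1·0.93^15 = 0.377105
Total = 0.690237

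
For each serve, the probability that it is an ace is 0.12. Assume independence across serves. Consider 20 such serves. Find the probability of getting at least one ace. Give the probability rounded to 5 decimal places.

0.92244

P(at least one) = 1 − P(none) = 1 − (1 − 0.12)^20
= 1 − 0.0775628 = 0.9224372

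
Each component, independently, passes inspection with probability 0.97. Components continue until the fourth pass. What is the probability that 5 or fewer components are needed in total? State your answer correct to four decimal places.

Finishing within 5 components ⇔ at least 4 successes in the first 5. With X ~ Binomial(5, 0.97), P(Y ≤ 5) = 1 − P(X ≤ 3).
  k=0: C(5,0)·0.97^0·0.03^5 = 0.000000
  k=1: C(5,1)·0.97^1·0.03^4 = 0.000004
  k=2: C(5,2)·0.97^2·0.03^3 = 0.000254
  k=3: C(5,3)·0.97^3·0.03^2 = 0.008214
1 − 0.008472 = 0.991528

0.9915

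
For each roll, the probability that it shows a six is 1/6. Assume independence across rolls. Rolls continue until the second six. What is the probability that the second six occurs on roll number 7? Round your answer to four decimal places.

Y = trial on which the second success occurs; negative binomial, r=2, p=0.166667.
P(Y=7) = C(6,1) · p^2 · (1−p)^5
= 6 · 0.027778 · 0.40188 = 0.066980

0.0670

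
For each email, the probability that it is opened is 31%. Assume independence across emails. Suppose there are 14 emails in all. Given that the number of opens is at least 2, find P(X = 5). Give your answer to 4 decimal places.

X ~ Binomial(14, 0.31). Want P(X=5 | X≥2) = P(X=5) / P(X≥2).
P(X=5) = C(14,5)·0.31^5·0.69^9 = 0.203196
P(X≥2) = 1 − 0.005545 − 0.034876 = 0.959579
Ratio = 0.203196 / 0.959579 = 0.211755

0.2118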